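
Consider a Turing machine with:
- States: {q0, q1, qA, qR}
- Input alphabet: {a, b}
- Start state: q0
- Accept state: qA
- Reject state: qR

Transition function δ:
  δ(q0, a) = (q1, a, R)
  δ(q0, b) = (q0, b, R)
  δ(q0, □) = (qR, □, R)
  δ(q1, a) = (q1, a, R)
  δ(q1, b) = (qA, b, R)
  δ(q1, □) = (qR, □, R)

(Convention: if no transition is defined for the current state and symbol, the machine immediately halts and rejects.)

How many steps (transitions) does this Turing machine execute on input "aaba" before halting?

Execution trace:
Initial: [q0]aaba
Step 1: δ(q0, a) = (q1, a, R) → a[q1]aba
Step 2: δ(q1, a) = (q1, a, R) → aa[q1]ba
Step 3: δ(q1, b) = (qA, b, R) → aab[qA]a

The machine reaches the accept state qA and halts.

The machine executed 3 steps before halting.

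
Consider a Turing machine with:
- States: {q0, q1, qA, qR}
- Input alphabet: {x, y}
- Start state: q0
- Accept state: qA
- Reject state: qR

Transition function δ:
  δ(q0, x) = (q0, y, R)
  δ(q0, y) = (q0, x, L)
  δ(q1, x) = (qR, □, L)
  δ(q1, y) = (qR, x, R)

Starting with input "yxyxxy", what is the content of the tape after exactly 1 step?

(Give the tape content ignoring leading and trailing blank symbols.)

Execution trace:
Initial: [q0]yxyxxy
Step 1: δ(q0, y) = (q0, x, L) → [q0]□xxyxxy

No transition is defined for δ(q0, □). By convention the machine halts and rejects.

After 1 step, the tape (ignoring leading/trailing blanks) is: xxyxxy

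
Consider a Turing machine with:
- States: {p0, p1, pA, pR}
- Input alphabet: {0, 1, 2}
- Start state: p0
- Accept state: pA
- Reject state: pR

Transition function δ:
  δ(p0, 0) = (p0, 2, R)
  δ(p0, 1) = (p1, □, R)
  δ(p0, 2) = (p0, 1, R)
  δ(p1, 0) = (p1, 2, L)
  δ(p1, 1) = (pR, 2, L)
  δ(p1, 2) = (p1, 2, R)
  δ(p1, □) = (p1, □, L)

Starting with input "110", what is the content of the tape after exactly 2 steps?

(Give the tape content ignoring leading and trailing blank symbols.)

Execution trace:
Initial: [p0]110
Step 1: δ(p0, 1) = (p1, □, R) → □[p1]10
Step 2: δ(p1, 1) = (pR, 2, L) → [pR]□20

The machine reaches the reject state pR and halts.

After 2 steps, the tape (ignoring leading/trailing blanks) is: 20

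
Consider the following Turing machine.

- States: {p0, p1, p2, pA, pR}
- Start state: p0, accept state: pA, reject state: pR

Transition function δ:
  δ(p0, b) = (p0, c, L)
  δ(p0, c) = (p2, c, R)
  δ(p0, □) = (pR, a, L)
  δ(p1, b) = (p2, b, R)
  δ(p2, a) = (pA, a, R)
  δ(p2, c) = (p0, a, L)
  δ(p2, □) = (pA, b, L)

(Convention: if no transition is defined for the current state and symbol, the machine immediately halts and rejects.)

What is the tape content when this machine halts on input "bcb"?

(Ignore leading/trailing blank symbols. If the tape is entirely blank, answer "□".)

Execution trace:
Initial: [p0]bcb
Step 1: δ(p0, b) = (p0, c, L) → [p0]□ccb
Step 2: δ(p0, □) = (pR, a, L) → [pR]□accb

The machine reaches the reject state pR and halts.

Final tape (ignoring leading/trailing blanks): accb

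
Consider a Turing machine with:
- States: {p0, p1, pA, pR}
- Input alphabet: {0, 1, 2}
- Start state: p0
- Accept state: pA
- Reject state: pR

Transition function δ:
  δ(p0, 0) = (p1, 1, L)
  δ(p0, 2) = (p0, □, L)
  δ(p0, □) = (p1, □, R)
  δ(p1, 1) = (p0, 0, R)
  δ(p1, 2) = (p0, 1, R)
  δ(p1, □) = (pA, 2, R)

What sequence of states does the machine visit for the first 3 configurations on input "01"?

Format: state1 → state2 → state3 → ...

Execution trace:
Initial: [p0]01
Step 1: δ(p0, 0) = (p1, 1, L) → [p1]□11
Step 2: δ(p1, □) = (pA, 2, R) → 2[pA]11

The machine reaches the accept state pA and halts.

State sequence: p0 → p1 → pA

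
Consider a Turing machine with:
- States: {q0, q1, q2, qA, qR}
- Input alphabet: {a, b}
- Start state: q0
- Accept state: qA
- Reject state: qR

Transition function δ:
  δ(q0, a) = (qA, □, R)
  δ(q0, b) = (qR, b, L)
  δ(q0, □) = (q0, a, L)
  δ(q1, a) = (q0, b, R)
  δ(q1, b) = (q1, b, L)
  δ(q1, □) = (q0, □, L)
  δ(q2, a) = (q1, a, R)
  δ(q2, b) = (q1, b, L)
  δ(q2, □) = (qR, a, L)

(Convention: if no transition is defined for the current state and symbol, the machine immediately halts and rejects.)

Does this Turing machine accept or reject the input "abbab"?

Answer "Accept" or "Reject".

Execution trace:
Initial: [q0]abbab
Step 1: δ(q0, a) = (qA, □, R) → □[qA]bbab

The machine reaches the accept state qA and halts.

Answer: Accept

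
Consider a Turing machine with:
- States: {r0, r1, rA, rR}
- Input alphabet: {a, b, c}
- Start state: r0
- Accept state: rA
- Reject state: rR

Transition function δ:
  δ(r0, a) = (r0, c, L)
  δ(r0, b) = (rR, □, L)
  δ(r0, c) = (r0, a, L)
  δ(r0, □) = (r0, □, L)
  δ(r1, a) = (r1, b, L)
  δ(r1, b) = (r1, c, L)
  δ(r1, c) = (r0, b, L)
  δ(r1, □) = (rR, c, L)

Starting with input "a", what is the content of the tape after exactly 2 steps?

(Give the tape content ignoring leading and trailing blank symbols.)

Execution trace:
Initial: [r0]a
Step 1: δ(r0, a) = (r0, c, L) → [r0]□c
Step 2: δ(r0, □) = (r0, □, L) → [r0]□□c

After 2 steps, the tape (ignoring leading/trailing blanks) is: c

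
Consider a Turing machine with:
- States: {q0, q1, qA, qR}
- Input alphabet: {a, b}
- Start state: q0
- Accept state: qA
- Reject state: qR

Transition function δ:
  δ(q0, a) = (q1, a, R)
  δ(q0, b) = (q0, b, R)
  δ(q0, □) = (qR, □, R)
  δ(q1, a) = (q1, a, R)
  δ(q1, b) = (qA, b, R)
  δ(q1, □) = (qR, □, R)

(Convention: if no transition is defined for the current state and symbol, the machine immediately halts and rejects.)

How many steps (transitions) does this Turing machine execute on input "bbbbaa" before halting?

Execution trace:
Initial: [q0]bbbbaa
Step 1: δ(q0, b) = (q0, b, R) → b[q0]bbbaa
Step 2: δ(q0, b) = (q0, b, R) → bb[q0]bbaa
Step 3: δ(q0, b) = (q0, b, R) → bbb[q0]baa
Step 4: δ(q0, b) = (q0, b, R) → bbbb[q0]aa
Step 5: δ(q0, a) = (q1, a, R) → bbbba[q1]a
Step 6: δ(q1, a) = (q1, a, R) → bbbbaa[q1]□
Step 7: δ(q1, □) = (qR, □, R) → bbbbaa□[qR]□

The machine reaches the reject state qR and halts.

The machine executed 7 steps before halting.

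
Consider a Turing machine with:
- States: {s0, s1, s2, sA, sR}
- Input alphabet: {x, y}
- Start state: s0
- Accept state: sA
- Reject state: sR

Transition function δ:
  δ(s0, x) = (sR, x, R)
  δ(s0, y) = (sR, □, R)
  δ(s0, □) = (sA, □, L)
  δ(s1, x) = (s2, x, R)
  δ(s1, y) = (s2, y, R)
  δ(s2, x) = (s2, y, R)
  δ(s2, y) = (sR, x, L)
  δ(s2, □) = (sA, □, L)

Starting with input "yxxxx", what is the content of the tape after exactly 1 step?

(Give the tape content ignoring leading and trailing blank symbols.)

Execution trace:
Initial: [s0]yxxxx
Step 1: δ(s0, y) = (sR, □, R) → □[sR]xxxx

The machine reaches the reject state sR and halts.

After 1 step, the tape (ignoring leading/trailing blanks) is: xxxx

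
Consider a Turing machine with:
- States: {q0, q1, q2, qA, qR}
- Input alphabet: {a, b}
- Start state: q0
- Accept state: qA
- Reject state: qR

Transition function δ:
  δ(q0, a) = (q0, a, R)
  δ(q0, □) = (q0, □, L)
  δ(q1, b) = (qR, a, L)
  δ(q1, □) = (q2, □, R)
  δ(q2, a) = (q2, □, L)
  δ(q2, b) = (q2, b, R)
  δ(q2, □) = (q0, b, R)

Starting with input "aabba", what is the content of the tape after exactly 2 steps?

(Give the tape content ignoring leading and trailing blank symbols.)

Execution trace:
Initial: [q0]aabba
Step 1: δ(q0, a) = (q0, a, R) → a[q0]abba
Step 2: δ(q0, a) = (q0, a, R) → aa[q0]bba

No transition is defined for δ(q0, b). By convention the machine halts and rejects.

After 2 steps, the tape (ignoring leading/trailing blanks) is: aabba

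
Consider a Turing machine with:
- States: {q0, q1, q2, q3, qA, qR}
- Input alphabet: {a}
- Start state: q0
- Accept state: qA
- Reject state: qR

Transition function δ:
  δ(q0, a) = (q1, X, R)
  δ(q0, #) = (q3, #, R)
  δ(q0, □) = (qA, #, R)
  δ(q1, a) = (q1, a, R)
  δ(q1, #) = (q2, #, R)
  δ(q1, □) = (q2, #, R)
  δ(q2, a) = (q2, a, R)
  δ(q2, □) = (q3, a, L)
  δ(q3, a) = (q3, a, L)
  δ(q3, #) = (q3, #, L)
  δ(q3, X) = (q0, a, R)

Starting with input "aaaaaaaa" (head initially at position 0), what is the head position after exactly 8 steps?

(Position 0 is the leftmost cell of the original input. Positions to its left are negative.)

Execution trace (head position shown):
Step 0: [q0]aaaaaaaa  (head at position 0)
Step 1: move right → X[q1]aaaaaaa  (head at position 1)
Step 2: move right → Xa[q1]aaaaaa  (head at position 2)
Step 3: move right → Xaa[q1]aaaaa  (head at position 3)
Step 4: move right → Xaaa[q1]aaaa  (head at position 4)
Step 5: move right → Xaaaa[q1]aaa  (head at position 5)
Step 6: move right → Xaaaaa[q1]aa  (head at position 6)
Step 7: move right → Xaaaaaa[q1]a  (head at position 7)
Step 8: move right → Xaaaaaaa[q1]□  (head at position 8)

After 8 steps, the head is at position 8.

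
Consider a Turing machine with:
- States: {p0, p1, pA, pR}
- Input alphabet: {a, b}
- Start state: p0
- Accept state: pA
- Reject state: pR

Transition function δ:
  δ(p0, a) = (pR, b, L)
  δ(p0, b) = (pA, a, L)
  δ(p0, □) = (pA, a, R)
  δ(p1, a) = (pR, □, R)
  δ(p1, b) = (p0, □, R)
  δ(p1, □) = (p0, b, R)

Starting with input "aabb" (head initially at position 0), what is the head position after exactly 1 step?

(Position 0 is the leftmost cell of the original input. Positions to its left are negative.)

Execution trace (head position shown):
Step 0: [p0]aabb  (head at position 0)
Step 1: move left → [pR]□babb  (head at position -1)

After 1 step, the head is at position -1.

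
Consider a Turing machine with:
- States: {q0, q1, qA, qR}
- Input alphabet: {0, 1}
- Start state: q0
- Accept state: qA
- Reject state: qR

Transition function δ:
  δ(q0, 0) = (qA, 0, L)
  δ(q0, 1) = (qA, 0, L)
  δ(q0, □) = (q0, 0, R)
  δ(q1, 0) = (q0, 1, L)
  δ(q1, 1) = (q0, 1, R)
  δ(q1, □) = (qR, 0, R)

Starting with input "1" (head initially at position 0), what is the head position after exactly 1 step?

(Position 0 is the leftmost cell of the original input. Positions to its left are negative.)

Execution trace (head position shown):
Step 0: [q0]1  (head at position 0)
Step 1: move left → [qA]□0  (head at position -1)

After 1 step, the head is at position -1.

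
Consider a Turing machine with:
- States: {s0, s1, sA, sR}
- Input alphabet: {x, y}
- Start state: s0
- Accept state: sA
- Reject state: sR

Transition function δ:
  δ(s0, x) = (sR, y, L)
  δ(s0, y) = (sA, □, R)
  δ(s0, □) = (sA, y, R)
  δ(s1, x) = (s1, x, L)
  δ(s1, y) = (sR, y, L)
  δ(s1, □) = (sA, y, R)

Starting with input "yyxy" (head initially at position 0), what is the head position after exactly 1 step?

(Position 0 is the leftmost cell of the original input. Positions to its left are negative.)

Execution trace (head position shown):
Step 0: [s0]yyxy  (head at position 0)
Step 1: move right → □[sA]yxy  (head at position 1)

After 1 step, the head is at position 1.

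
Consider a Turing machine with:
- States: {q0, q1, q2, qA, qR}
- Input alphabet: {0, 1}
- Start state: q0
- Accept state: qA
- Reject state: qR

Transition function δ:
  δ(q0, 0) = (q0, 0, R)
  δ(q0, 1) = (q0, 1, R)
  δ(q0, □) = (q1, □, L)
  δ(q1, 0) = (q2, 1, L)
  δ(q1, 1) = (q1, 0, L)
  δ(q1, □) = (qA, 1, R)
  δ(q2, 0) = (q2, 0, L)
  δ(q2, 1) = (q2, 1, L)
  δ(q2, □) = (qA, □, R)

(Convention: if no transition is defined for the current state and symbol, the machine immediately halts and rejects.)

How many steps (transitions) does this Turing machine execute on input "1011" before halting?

Execution trace:
Initial: [q0]1011
Step 1: δ(q0, 1) = (q0, 1, R) → 1[q0]011
Step 2: δ(q0, 0) = (q0, 0, R) → 10[q0]11
Step 3: δ(q0, 1) = (q0, 1, R) → 101[q0]1
Step 4: δ(q0, 1) = (q0, 1, R) → 1011[q0]□
Step 5: δ(q0, □) = (q1, □, L) → 101[q1]1□
Step 6: δ(q1, 1) = (q1, 0, L) → 10[q1]10□
Step 7: δ(q1, 1) = (q1, 0, L) → 1[q1]000□
Step 8: δ(q1, 0) = (q2, 1, L) → [q2]1100□
Step 9: δ(q2, 1) = (q2, 1, L) → [q2]□1100□
Step 10: δ(q2, □) = (qA, □, R) → □[qA]1100□

The machine reaches the accept state qA and halts.

The machine executed 10 steps before halting.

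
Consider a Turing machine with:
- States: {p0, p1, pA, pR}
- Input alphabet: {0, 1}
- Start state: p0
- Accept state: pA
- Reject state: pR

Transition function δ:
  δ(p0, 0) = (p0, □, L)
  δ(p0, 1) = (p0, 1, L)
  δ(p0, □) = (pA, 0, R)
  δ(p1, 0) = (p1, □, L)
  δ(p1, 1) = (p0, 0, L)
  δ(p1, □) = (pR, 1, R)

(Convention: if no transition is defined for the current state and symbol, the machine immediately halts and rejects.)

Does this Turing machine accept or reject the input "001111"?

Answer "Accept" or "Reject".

Execution trace:
Initial: [p0]001111
Step 1: δ(p0, 0) = (p0, □, L) → [p0]□□01111
Step 2: δ(p0, □) = (pA, 0, R) → 0[pA]□01111

The machine reaches the accept state pA and halts.

Answer: Accept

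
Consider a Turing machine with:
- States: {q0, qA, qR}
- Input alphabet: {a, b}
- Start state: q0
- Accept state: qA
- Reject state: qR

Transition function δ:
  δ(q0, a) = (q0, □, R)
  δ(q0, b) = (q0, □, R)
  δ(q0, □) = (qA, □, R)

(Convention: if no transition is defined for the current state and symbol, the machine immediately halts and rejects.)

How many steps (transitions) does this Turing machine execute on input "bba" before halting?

Execution trace:
Initial: [q0]bba
Step 1: δ(q0, b) = (q0, □, R) → □[q0]ba
Step 2: δ(q0, b) = (q0, □, R) → □□[q0]a
Step 3: δ(q0, a) = (q0, □, R) → □□□[q0]□
Step 4: δ(q0, □) = (qA, □, R) → □□□□[qA]□

The machine reaches the accept state qA and halts.

The machine executed 4 steps before halting.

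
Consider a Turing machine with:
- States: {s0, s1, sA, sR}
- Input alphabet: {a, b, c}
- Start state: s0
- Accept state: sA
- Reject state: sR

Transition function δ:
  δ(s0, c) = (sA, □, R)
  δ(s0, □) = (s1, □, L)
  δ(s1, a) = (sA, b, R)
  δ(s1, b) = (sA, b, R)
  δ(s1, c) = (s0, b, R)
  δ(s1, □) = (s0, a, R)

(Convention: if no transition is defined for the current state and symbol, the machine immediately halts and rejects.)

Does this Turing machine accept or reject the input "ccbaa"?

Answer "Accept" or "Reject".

Execution trace:
Initial: [s0]ccbaa
Step 1: δ(s0, c) = (sA, □, R) → □[sA]cbaa

The machine reaches the accept state sA and halts.

Answer: Accept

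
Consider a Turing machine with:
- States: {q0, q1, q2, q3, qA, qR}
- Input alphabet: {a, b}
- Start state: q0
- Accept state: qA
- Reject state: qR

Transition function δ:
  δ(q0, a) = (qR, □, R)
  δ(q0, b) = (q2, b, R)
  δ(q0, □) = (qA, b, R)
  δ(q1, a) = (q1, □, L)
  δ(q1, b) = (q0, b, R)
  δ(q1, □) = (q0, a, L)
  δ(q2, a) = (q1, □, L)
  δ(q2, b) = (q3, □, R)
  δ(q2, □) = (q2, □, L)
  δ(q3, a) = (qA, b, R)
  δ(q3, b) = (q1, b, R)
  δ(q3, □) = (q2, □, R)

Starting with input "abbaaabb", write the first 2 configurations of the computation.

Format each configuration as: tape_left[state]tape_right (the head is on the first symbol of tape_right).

Transitions applied:
Step 1: δ(q0, a) = (qR, □, R)

The first 2 configurations are:
[q0]abbaaabb ⊢ □[qR]bbaaabb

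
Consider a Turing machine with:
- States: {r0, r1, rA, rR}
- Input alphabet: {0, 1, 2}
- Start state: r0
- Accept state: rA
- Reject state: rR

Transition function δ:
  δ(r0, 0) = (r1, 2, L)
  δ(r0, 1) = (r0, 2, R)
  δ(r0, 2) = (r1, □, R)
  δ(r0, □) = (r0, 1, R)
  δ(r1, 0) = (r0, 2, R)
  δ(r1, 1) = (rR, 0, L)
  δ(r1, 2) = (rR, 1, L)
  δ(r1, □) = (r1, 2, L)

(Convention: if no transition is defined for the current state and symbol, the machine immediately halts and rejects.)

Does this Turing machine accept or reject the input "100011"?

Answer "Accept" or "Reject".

Execution trace:
Initial: [r0]100011
Step 1: δ(r0, 1) = (r0, 2, R) → 2[r0]00011
Step 2: δ(r0, 0) = (r1, 2, L) → [r1]220011
Step 3: δ(r1, 2) = (rR, 1, L) → [rR]□120011

The machine reaches the reject state rR and halts.

Answer: Reject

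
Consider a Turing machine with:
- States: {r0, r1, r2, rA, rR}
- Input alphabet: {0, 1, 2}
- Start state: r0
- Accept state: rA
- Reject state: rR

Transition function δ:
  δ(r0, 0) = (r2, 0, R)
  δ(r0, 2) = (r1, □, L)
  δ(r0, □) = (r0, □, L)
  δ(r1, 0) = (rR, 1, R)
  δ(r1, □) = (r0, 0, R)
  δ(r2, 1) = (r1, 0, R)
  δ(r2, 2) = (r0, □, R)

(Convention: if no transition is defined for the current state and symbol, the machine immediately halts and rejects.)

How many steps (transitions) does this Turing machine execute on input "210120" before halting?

Execution trace:
Initial: [r0]210120
Step 1: δ(r0, 2) = (r1, □, L) → [r1]□□10120
Step 2: δ(r1, □) = (r0, 0, R) → 0[r0]□10120
Step 3: δ(r0, □) = (r0, □, L) → [r0]0□10120
Step 4: δ(r0, 0) = (r2, 0, R) → 0[r2]□10120

No transition is defined for δ(r2, □). By convention the machine halts and rejects.

The machine executed 4 steps before halting.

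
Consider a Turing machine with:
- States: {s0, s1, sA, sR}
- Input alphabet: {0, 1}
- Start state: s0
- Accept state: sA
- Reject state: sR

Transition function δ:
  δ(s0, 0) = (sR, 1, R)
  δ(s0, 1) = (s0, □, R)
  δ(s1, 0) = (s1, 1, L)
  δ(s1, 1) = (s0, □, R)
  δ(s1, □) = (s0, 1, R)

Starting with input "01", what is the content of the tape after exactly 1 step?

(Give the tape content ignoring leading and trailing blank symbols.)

Execution trace:
Initial: [s0]01
Step 1: δ(s0, 0) = (sR, 1, R) → 1[sR]1

The machine reaches the reject state sR and halts.

After 1 step, the tape (ignoring leading/trailing blanks) is: 11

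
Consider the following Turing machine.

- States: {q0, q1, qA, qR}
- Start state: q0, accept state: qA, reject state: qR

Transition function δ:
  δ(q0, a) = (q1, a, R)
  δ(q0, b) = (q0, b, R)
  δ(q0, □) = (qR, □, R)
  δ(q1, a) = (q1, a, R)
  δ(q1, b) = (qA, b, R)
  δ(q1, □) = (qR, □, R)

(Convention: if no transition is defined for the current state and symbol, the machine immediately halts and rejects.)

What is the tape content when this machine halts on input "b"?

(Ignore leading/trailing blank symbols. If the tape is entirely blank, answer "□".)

Execution trace:
Initial: [q0]b
Step 1: δ(q0, b) = (q0, b, R) → b[q0]□
Step 2: δ(q0, □) = (qR, □, R) → b□[qR]□

The machine reaches the reject state qR and halts.

Final tape (ignoring leading/trailing blanks): b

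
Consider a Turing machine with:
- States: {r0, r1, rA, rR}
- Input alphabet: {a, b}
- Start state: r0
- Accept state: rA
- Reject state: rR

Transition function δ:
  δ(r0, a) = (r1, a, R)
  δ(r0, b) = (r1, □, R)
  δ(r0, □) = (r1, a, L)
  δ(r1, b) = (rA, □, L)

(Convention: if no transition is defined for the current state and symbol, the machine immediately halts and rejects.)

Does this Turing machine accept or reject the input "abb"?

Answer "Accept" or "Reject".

Execution trace:
Initial: [r0]abb
Step 1: δ(r0, a) = (r1, a, R) → a[r1]bb
Step 2: δ(r1, b) = (rA, □, L) → [rA]a□b

The machine reaches the accept state rA and halts.

Answer: Accept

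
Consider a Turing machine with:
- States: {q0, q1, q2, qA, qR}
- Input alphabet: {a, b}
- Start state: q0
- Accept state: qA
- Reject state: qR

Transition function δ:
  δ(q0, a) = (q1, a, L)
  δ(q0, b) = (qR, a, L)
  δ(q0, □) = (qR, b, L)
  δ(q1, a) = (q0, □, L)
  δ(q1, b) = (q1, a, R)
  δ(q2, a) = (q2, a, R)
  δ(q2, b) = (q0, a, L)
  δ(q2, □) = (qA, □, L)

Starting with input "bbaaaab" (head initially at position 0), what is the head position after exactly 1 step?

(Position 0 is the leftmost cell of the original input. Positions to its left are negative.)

Execution trace (head position shown):
Step 0: [q0]bbaaaab  (head at position 0)
Step 1: move left → [qR]□abaaaab  (head at position -1)

After 1 step, the head is at position -1.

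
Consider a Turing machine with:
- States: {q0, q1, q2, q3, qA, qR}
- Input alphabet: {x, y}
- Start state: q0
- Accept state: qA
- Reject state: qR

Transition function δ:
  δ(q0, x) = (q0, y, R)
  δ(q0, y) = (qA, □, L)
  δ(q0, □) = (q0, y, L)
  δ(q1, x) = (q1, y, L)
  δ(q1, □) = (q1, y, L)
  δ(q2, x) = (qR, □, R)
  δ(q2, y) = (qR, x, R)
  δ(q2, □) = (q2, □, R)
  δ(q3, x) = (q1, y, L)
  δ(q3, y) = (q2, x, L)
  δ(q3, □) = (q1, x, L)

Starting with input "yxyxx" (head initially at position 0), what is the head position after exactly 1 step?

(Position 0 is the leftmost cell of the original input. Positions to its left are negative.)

Execution trace (head position shown):
Step 0: [q0]yxyxx  (head at position 0)
Step 1: move left → [qA]□□xyxx  (head at position -1)

After 1 step, the head is at position -1.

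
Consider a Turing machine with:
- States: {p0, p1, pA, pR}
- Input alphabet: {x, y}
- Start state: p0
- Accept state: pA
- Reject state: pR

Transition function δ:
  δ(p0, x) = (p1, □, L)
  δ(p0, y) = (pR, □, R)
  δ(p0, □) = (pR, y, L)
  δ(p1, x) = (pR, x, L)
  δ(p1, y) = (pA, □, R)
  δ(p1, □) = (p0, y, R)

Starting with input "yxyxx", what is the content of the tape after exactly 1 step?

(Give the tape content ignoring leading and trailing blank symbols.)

Execution trace:
Initial: [p0]yxyxx
Step 1: δ(p0, y) = (pR, □, R) → □[pR]xyxx

The machine reaches the reject state pR and halts.

After 1 step, the tape (ignoring leading/trailing blanks) is: xyxx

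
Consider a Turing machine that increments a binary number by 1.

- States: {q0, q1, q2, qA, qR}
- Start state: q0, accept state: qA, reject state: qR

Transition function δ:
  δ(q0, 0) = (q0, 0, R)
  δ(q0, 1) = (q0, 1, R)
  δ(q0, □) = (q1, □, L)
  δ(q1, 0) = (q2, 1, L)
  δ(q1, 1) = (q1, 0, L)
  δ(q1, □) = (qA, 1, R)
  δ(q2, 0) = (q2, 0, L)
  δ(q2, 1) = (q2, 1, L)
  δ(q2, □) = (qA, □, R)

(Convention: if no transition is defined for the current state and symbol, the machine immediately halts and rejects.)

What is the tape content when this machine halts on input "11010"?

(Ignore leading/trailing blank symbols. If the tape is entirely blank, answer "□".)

Execution trace:
Initial: [q0]11010
Step 1: δ(q0, 1) = (q0, 1, R) → 1[q0]1010
Step 2: δ(q0, 1) = (q0, 1, R) → 11[q0]010
Step 3: δ(q0, 0) = (q0, 0, R) → 110[q0]10
Step 4: δ(q0, 1) = (q0, 1, R) → 1101[q0]0
Step 5: δ(q0, 0) = (q0, 0, R) → 11010[q0]□
Step 6: δ(q0, □) = (q1, □, L) → 1101[q1]0□
Step 7: δ(q1, 0) = (q2, 1, L) → 110[q2]11□
Step 8: δ(q2, 1) = (q2, 1, L) → 11[q2]011□
Step 9: δ(q2, 0) = (q2, 0, L) → 1[q2]1011□
Step 10: δ(q2, 1) = (q2, 1, L) → [q2]11011□
Step 11: δ(q2, 1) = (q2, 1, L) → [q2]□11011□
Step 12: δ(q2, □) = (qA, □, R) → □[qA]11011□

The machine reaches the accept state qA and halts.

Final tape (ignoring leading/trailing blanks): 11011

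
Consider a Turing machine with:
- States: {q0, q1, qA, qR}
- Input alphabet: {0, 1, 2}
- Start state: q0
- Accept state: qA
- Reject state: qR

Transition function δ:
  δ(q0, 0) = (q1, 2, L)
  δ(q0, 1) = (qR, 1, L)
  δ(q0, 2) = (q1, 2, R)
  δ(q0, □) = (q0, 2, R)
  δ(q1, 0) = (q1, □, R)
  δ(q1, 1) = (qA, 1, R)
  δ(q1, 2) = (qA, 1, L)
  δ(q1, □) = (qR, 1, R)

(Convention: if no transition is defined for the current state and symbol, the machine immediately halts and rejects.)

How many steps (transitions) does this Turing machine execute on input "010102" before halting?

Execution trace:
Initial: [q0]010102
Step 1: δ(q0, 0) = (q1, 2, L) → [q1]□210102
Step 2: δ(q1, □) = (qR, 1, R) → 1[qR]210102

The machine reaches the reject state qR and halts.

The machine executed 2 steps before halting.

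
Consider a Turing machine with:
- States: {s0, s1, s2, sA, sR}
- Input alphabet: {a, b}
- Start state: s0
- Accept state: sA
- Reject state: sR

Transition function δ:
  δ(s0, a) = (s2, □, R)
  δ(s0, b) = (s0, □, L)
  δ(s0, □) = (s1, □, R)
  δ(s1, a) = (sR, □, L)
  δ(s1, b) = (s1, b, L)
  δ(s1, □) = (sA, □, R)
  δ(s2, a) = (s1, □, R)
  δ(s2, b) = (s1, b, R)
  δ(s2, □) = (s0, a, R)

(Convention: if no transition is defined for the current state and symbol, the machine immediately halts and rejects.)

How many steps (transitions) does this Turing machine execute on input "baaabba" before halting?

Execution trace:
Initial: [s0]baaabba
Step 1: δ(s0, b) = (s0, □, L) → [s0]□□aaabba
Step 2: δ(s0, □) = (s1, □, R) → □[s1]□aaabba
Step 3: δ(s1, □) = (sA, □, R) → □□[sA]aaabba

The machine reaches the accept state sA and halts.

The machine executed 3 steps before halting.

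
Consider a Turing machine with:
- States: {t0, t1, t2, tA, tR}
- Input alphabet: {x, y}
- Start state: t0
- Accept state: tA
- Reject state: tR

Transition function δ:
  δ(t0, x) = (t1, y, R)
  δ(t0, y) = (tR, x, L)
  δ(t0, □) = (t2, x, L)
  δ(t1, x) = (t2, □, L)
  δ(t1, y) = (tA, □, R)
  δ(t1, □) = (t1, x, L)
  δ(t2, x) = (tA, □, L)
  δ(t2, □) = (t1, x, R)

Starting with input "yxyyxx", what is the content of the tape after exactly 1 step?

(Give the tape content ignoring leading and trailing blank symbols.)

Execution trace:
Initial: [t0]yxyyxx
Step 1: δ(t0, y) = (tR, x, L) → [tR]□xxyyxx

The machine reaches the reject state tR and halts.

After 1 step, the tape (ignoring leading/trailing blanks) is: xxyyxx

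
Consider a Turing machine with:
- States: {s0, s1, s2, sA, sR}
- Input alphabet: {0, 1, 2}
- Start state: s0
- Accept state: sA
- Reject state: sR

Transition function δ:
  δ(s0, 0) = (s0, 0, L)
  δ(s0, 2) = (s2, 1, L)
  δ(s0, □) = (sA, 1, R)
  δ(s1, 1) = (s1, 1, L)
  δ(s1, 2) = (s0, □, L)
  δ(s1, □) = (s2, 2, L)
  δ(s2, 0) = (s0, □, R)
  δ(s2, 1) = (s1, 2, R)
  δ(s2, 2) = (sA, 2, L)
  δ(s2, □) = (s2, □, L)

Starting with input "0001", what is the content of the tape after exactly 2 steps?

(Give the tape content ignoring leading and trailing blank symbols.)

Execution trace:
Initial: [s0]0001
Step 1: δ(s0, 0) = (s0, 0, L) → [s0]□0001
Step 2: δ(s0, □) = (sA, 1, R) → 1[sA]0001

The machine reaches the accept state sA and halts.

After 2 steps, the tape (ignoring leading/trailing blanks) is: 10001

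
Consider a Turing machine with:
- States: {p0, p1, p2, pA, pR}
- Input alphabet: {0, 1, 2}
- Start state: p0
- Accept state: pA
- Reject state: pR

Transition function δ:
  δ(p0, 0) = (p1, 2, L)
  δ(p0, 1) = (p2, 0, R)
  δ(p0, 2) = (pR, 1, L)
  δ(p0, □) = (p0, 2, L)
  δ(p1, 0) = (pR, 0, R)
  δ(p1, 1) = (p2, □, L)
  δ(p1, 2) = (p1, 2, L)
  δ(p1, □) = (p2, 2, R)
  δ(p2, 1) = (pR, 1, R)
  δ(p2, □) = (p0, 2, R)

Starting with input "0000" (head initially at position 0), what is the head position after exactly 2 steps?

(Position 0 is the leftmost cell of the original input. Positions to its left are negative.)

Execution trace (head position shown):
Step 0: [p0]0000  (head at position 0)
Step 1: move left → [p1]□2000  (head at position -1)
Step 2: move right → 2[p2]2000  (head at position 0)

After 2 steps, the head is at position 0.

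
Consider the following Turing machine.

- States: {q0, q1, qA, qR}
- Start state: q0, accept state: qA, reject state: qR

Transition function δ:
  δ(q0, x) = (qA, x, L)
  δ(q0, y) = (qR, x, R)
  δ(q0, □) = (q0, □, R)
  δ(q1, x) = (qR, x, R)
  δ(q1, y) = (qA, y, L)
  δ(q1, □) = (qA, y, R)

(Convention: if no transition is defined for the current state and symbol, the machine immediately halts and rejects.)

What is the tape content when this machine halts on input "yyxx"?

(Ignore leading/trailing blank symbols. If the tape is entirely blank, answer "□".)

Execution trace:
Initial: [q0]yyxx
Step 1: δ(q0, y) = (qR, x, R) → x[qR]yxx

The machine reaches the reject state qR and halts.

Final tape (ignoring leading/trailing blanks): xyxx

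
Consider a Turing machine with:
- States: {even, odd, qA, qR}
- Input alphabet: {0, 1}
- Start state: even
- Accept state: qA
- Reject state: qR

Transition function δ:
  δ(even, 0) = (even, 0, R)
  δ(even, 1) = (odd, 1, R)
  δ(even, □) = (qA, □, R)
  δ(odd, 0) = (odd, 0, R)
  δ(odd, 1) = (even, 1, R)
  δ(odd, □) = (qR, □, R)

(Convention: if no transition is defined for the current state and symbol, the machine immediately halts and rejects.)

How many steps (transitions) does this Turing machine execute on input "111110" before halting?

Execution trace:
Initial: [even]111110
Step 1: δ(even, 1) = (odd, 1, R) → 1[odd]11110
Step 2: δ(odd, 1) = (even, 1, R) → 11[even]1110
Step 3: δ(even, 1) = (odd, 1, R) → 111[odd]110
Step 4: δ(odd, 1) = (even, 1, R) → 1111[even]10
Step 5: δ(even, 1) = (odd, 1, R) → 11111[odd]0
Step 6: δ(odd, 0) = (odd, 0, R) → 111110[odd]□
Step 7: δ(odd, □) = (qR, □, R) → 111110□[qR]□

The machine reaches the reject state qR and halts.

The machine executed 7 steps before halting.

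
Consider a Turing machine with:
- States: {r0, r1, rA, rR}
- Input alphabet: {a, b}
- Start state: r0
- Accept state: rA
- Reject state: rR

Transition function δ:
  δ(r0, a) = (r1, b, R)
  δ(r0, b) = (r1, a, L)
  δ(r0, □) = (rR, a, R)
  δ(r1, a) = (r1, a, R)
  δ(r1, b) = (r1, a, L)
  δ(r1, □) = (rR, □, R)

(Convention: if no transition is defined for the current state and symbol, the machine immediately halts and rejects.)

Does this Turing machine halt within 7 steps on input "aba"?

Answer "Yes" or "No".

Execution trace:
Initial: [r0]aba
Step 1: δ(r0, a) = (r1, b, R) → b[r1]ba
Step 2: δ(r1, b) = (r1, a, L) → [r1]baa
Step 3: δ(r1, b) = (r1, a, L) → [r1]□aaa
Step 4: δ(r1, □) = (rR, □, R) → □[rR]aaa

The machine reaches the reject state rR and halts.
The machine halted after 4 steps (within the 7-step bound).

Answer: Yes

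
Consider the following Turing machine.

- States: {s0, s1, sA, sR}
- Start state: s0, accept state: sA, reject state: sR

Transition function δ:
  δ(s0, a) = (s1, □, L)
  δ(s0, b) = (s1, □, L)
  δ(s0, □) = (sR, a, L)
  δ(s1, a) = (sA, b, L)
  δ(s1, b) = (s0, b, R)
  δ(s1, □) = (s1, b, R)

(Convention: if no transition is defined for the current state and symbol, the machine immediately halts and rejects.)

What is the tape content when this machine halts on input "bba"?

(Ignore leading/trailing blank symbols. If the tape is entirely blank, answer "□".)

Execution trace:
Initial: [s0]bba
Step 1: δ(s0, b) = (s1, □, L) → [s1]□□ba
Step 2: δ(s1, □) = (s1, b, R) → b[s1]□ba
Step 3: δ(s1, □) = (s1, b, R) → bb[s1]ba
Step 4: δ(s1, b) = (s0, b, R) → bbb[s0]a
Step 5: δ(s0, a) = (s1, □, L) → bb[s1]b□
Step 6: δ(s1, b) = (s0, b, R) → bbb[s0]□
Step 7: δ(s0, □) = (sR, a, L) → bb[sR]ba

The machine reaches the reject state sR and halts.

Final tape (ignoring leading/trailing blanks): bbba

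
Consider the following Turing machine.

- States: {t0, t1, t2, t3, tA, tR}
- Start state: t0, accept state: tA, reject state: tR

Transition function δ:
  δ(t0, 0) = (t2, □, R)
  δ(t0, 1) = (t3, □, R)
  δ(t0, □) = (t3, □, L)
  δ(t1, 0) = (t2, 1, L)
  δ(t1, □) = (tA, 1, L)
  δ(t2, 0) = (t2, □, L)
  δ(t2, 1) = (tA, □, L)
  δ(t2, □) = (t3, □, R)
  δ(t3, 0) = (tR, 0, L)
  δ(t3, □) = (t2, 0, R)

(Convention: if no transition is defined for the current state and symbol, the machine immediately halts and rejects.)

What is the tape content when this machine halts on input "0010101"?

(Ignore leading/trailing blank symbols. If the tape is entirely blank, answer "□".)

Execution trace:
Initial: [t0]0010101
Step 1: δ(t0, 0) = (t2, □, R) → □[t2]010101
Step 2: δ(t2, 0) = (t2, □, L) → [t2]□□10101
Step 3: δ(t2, □) = (t3, □, R) → □[t3]□10101
Step 4: δ(t3, □) = (t2, 0, R) → □0[t2]10101
Step 5: δ(t2, 1) = (tA, □, L) → □[tA]0□0101

The machine reaches the accept state tA and halts.

Final tape (ignoring leading/trailing blanks): 0□0101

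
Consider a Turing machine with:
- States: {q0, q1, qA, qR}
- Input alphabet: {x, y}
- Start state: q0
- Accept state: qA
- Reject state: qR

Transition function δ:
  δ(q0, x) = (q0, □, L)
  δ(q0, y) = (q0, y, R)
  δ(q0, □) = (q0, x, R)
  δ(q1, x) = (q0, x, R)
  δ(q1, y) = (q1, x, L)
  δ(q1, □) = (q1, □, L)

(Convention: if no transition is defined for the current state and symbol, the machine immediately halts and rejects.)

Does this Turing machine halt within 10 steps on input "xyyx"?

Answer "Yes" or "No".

Execution trace:
Initial: [q0]xyyx
Step 1: δ(q0, x) = (q0, □, L) → [q0]□□yyx
Step 2: δ(q0, □) = (q0, x, R) → x[q0]□yyx
Step 3: δ(q0, □) = (q0, x, R) → xx[q0]yyx
Step 4: δ(q0, y) = (q0, y, R) → xxy[q0]yx
Step 5: δ(q0, y) = (q0, y, R) → xxyy[q0]x
Step 6: δ(q0, x) = (q0, □, L) → xxy[q0]y□
Step 7: δ(q0, y) = (q0, y, R) → xxyy[q0]□
Step 8: δ(q0, □) = (q0, x, R) → xxyyx[q0]□
Step 9: δ(q0, □) = (q0, x, R) → xxyyxx[q0]□
Step 10: δ(q0, □) = (q0, x, R) → xxyyxxx[q0]□

The machine has not reached a halting state after 10 steps.
The machine did not halt within the 10-step bound.

Answer: No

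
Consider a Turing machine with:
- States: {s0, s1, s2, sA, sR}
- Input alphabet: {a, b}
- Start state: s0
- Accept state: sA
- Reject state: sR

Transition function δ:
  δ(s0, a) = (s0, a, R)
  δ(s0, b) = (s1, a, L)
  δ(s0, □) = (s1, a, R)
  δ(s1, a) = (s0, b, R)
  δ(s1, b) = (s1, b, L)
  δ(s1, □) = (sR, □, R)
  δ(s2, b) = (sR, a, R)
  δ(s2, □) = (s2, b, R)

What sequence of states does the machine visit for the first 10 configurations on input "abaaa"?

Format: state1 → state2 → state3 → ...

Execution trace:
Initial: [s0]abaaa
Step 1: δ(s0, a) = (s0, a, R) → a[s0]baaa
Step 2: δ(s0, b) = (s1, a, L) → [s1]aaaaa
Step 3: δ(s1, a) = (s0, b, R) → b[s0]aaaa
Step 4: δ(s0, a) = (s0, a, R) → ba[s0]aaa
Step 5: δ(s0, a) = (s0, a, R) → baa[s0]aa
Step 6: δ(s0, a) = (s0, a, R) → baaa[s0]a
Step 7: δ(s0, a) = (s0, a, R) → baaaa[s0]□
Step 8: δ(s0, □) = (s1, a, R) → baaaaa[s1]□
Step 9: δ(s1, □) = (sR, □, R) → baaaaa□[sR]□

The machine reaches the reject state sR and halts.

State sequence: s0 → s0 → s1 → s0 → s0 → s0 → s0 → s0 → s1 → sR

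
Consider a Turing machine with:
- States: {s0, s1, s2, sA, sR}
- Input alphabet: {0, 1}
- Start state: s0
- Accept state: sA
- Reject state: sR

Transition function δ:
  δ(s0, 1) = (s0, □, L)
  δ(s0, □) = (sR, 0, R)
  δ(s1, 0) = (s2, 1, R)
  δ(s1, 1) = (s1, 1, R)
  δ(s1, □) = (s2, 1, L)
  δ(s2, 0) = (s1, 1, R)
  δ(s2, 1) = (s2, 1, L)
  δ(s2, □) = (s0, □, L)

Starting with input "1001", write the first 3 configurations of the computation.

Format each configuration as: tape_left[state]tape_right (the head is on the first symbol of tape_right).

Transitions applied:
Step 1: δ(s0, 1) = (s0, □, L)
Step 2: δ(s0, □) = (sR, 0, R)

The first 3 configurations are:
[s0]1001 ⊢ [s0]□□001 ⊢ 0[sR]□001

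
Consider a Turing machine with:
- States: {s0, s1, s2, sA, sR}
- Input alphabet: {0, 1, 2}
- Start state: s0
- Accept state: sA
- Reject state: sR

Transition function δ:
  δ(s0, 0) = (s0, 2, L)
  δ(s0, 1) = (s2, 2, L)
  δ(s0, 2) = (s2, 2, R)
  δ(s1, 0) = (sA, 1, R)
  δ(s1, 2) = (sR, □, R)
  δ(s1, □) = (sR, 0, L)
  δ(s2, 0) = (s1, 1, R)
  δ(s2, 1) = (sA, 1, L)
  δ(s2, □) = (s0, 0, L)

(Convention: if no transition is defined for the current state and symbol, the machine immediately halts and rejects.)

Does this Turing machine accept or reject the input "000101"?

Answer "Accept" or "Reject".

Execution trace:
Initial: [s0]000101
Step 1: δ(s0, 0) = (s0, 2, L) → [s0]□200101

No transition is defined for δ(s0, □). By convention the machine halts and rejects.

Answer: Reject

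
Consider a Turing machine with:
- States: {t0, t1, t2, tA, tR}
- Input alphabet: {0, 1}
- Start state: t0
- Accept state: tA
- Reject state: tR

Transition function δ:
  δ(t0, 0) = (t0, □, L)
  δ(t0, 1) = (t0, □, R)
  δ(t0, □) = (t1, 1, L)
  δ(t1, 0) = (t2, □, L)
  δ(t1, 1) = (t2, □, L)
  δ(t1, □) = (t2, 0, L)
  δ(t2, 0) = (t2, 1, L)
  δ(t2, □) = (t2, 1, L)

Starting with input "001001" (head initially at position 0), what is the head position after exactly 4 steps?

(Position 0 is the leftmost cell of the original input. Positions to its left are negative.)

Execution trace (head position shown):
Step 0: [t0]001001  (head at position 0)
Step 1: move left → [t0]□□01001  (head at position -1)
Step 2: move left → [t1]□1□01001  (head at position -2)
Step 3: move left → [t2]□01□01001  (head at position -3)
Step 4: move left → [t2]□101□01001  (head at position -4)

After 4 steps, the head is at position -4.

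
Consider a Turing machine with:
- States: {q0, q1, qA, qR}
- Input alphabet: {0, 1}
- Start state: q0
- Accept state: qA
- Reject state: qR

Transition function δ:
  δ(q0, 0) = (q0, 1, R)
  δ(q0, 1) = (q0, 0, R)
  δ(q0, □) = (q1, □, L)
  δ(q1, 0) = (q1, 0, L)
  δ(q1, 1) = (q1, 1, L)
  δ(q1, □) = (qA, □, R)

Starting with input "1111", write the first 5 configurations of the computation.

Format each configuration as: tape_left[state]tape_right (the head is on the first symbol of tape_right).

Transitions applied:
Step 1: δ(q0, 1) = (q0, 0, R)
Step 2: δ(q0, 1) = (q0, 0, R)
Step 3: δ(q0, 1) = (q0, 0, R)
Step 4: δ(q0, 1) = (q0, 0, R)

The first 5 configurations are:
[q0]1111 ⊢ 0[q0]111 ⊢ 00[q0]11 ⊢ 000[q0]1 ⊢ 0000[q0]□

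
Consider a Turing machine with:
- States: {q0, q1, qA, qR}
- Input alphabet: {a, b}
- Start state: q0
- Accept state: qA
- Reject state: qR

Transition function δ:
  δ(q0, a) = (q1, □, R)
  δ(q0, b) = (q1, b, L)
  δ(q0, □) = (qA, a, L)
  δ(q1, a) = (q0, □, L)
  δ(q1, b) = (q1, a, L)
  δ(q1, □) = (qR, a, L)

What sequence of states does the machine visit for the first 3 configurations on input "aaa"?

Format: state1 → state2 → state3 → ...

Execution trace:
Initial: [q0]aaa
Step 1: δ(q0, a) = (q1, □, R) → □[q1]aa
Step 2: δ(q1, a) = (q0, □, L) → [q0]□□a

State sequence: q0 → q1 → q0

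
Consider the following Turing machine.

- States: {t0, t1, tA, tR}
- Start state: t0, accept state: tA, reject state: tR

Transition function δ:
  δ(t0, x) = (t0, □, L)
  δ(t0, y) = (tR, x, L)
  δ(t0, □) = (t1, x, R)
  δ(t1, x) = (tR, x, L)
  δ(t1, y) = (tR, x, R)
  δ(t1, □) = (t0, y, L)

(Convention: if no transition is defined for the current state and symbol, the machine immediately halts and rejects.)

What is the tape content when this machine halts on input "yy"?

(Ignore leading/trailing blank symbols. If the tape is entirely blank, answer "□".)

Execution trace:
Initial: [t0]yy
Step 1: δ(t0, y) = (tR, x, L) → [tR]□xy

The machine reaches the reject state tR and halts.

Final tape (ignoring leading/trailing blanks): xy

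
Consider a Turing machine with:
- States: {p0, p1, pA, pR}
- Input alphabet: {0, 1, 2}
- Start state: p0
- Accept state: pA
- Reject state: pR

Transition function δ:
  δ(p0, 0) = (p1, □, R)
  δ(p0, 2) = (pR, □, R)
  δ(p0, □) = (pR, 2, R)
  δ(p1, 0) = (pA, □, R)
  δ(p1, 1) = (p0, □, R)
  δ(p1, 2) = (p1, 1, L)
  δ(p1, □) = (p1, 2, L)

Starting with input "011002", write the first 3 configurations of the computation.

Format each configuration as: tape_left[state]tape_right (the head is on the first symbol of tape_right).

Transitions applied:
Step 1: δ(p0, 0) = (p1, □, R)
Step 2: δ(p1, 1) = (p0, □, R)

The first 3 configurations are:
[p0]011002 ⊢ □[p1]11002 ⊢ □□[p0]1002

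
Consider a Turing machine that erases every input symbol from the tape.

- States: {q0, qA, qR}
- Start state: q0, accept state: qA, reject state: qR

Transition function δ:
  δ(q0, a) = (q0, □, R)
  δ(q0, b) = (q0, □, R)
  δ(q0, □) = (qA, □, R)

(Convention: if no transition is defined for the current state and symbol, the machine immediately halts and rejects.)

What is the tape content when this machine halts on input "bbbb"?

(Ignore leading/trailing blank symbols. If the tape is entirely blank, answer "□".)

Execution trace:
Initial: [q0]bbbb
Step 1: δ(q0, b) = (q0, □, R) → □[q0]bbb
Step 2: δ(q0, b) = (q0, □, R) → □□[q0]bb
Step 3: δ(q0, b) = (q0, □, R) → □□□[q0]b
Step 4: δ(q0, b) = (q0, □, R) → □□□□[q0]□
Step 5: δ(q0, □) = (qA, □, R) → □□□□□[qA]□

The machine reaches the accept state qA and halts.

Final tape (ignoring leading/trailing blanks): □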